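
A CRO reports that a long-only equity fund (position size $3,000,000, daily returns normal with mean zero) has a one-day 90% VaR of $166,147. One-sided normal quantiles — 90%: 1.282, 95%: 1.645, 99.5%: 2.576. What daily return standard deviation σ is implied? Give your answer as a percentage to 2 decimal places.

4.32%

VaR as a fraction: $166,147 / $3,000,000 = 5.538%.
σ = VaR / z = 5.538% / 1.282 = 4.320%.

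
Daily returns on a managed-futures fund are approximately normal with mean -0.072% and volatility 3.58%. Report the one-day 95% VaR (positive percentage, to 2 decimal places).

5.96%

At 95% one-sided, z = 1.645.
VaR = −μ + z·σ = −(-0.072%) + 1.645 × 3.58% = 5.961%.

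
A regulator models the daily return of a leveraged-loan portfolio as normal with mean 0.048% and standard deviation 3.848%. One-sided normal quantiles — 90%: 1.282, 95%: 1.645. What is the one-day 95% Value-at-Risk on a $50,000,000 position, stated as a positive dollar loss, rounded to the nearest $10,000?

VaR = −μ + z·σ = −(0.048%) + 1.645 × 3.848% = 6.282%.
On $50,000,000: 0.06282 × $50,000,000 = $3,141,000.

$3,140,000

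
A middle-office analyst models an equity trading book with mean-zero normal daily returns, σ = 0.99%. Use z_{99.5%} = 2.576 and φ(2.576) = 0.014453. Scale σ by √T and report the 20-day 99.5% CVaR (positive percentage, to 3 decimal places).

σ_{20d} = 0.99% × √20 = 4.427%.
ES multiplier = φ(z)/(1−α) = 0.014453/0.005 = 2.891.
ES = 4.427% × 2.891 = 12.798%.

12.798%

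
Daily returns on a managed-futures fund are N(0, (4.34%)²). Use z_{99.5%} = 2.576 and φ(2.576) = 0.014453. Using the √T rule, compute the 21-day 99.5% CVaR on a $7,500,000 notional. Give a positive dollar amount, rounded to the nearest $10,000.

σ_{21d} = 4.34% × √21 = 19.888%.
ES multiplier = φ(z)/(1−α) = 0.014453/0.005 = 2.891.
ES = 19.888% × 2.891 = 57.496%; on $7,500,000: $4,312,200.

$4,310,000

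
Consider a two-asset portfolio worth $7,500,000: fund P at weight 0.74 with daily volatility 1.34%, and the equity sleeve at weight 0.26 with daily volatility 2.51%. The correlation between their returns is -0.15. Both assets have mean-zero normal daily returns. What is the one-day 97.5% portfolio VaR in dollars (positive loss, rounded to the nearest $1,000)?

σ_p² = 0.74²·1.34² + 0.26²·2.51² + 2·-0.15·0.74·0.26·1.34·2.51 = 1.2150 (%²).
σ_p = √1.2150 = 1.102%.
At 97.5%, z = 1.960.
VaR = 1.960 × 1.102% = 2.160%; on $7,500,000 that is $162,000.

$162,000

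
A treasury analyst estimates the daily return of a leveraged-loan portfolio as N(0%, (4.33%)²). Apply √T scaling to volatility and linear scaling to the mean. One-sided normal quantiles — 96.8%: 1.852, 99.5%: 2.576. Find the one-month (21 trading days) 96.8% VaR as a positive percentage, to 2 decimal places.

σ_{21d} = 4.33% × √21 = 19.843%.
VaR = 1.852 × 19.843% = 36.749%.

36.75%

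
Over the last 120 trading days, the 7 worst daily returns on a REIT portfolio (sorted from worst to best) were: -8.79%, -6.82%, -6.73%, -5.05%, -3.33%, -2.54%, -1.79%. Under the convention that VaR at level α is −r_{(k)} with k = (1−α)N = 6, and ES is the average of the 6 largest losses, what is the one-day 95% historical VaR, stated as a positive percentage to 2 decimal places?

k = 6; the 6th lowest return is -2.54%, so VaR = 2.54%.

2.54%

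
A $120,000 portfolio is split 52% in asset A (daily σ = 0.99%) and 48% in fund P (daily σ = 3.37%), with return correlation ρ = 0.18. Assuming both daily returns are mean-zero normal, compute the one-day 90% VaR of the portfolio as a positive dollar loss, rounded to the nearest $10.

σ_p² = 0.52²·0.99² + 0.48²·3.37² + 2·0.18·0.52·0.48·0.99·3.37 = 3.1814 (%²).
σ_p = √3.1814 = 1.784%.
At 90%, z = 1.282.
VaR = 1.282 × 1.784% = 2.287%; on $120,000 that is $2,744.

$2,740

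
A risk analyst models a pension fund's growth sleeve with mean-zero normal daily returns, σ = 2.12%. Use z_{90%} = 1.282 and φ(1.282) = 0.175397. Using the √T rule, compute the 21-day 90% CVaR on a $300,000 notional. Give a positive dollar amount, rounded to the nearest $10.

$51,120

σ_{21d} = 2.12% × √21 = 9.715%.
ES multiplier = φ(z)/(1−α) = 0.175397/0.1 = 1.754.
ES = 9.715% × 1.754 = 17.040%; on $300,000: $51,120.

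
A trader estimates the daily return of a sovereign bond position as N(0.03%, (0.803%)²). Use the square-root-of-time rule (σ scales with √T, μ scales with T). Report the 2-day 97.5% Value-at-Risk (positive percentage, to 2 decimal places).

2.17%

At 97.5%, z = 1.960.
σ_{2d} = 0.803% × √2 = 1.136%; μ_{2d} = 2 × 0.03% = 0.060%.
VaR = −(0.060%) + 1.960 × 1.136% = 2.167%.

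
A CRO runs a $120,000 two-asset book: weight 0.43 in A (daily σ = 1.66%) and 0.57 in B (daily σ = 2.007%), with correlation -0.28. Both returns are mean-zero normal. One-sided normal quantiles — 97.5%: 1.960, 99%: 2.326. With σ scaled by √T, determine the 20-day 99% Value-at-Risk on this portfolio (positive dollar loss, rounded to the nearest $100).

$14,600

σ_p = √(0.43²·1.66² + 0.57²·2.007² + 2·-0.28·0.43·0.57·1.66·2.007) = 1.167%.
σ_{20d} = 1.167% × √20 = 5.219%.
VaR = 2.326 × 5.219% = 12.139%; on $120,000 that is $14,567.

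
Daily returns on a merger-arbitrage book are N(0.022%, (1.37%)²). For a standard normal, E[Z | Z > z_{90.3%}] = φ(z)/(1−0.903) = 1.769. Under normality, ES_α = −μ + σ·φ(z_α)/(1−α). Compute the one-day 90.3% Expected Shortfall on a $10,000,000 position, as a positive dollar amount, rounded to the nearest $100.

$240,200

ES = −(0.022%) + 1.37% × 1.769 = 2.402%.
On $10,000,000: 0.02402 × $10,000,000 = $240,200.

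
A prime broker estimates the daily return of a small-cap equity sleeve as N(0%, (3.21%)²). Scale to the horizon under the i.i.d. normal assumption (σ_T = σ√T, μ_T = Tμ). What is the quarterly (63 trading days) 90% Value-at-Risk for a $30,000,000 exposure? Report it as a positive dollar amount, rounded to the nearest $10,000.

At 90%, z = 1.282.
σ_{63d} = 3.21% × √63 = 25.479%.
VaR = 1.282 × 25.479% = 32.664%.
On $30,000,000: 0.32664 × $30,000,000 = $9,799,200.

$9,800,000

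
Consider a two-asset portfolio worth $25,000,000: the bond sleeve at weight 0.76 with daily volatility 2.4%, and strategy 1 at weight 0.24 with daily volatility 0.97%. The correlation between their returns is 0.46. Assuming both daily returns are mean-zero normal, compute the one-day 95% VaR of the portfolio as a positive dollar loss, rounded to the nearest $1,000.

$799,000

σ_p² = 0.76²·2.4² + 0.24²·0.97² + 2·0.46·0.76·0.24·2.4·0.97 = 3.7718 (%²).
σ_p = √3.7718 = 1.942%.
At 95%, z = 1.645.
VaR = 1.645 × 1.942% = 3.195%; on $25,000,000 that is $798,750.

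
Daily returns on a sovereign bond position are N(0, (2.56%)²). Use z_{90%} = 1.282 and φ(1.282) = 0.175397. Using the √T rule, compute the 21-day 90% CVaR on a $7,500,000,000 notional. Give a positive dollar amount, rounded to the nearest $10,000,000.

$1,540,000,000

σ_{21d} = 2.56% × √21 = 11.731%.
ES multiplier = φ(z)/(1−α) = 0.175397/0.1 = 1.754.
ES = 11.731% × 1.754 = 20.576%; on $7,500,000,000: $1,543,200,000.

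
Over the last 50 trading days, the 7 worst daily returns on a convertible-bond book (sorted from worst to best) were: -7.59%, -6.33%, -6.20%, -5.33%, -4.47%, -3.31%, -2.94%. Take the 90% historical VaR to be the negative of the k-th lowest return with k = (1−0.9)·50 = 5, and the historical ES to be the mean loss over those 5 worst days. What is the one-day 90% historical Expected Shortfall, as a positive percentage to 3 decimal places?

The 5 worst returns sum to -29.92%.
ES = −(-29.92%) / 5 = 5.984%.

5.984%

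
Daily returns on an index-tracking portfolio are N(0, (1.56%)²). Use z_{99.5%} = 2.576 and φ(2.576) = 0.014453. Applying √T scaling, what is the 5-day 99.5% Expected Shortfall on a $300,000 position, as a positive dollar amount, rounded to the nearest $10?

σ_{5d} = 1.56% × √5 = 3.488%.
ES multiplier = φ(z)/(1−α) = 0.014453/0.005 = 2.891.
ES = 3.488% × 2.891 = 10.084%; on $300,000: $30,252.

$30,250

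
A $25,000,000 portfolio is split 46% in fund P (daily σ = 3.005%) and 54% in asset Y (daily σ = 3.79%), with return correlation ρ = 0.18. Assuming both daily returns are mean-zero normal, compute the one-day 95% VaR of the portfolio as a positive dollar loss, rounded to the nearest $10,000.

$1,100,000

σ_p² = 0.46²·3.005² + 0.54²·3.79² + 2·0.18·0.46·0.54·3.005·3.79 = 7.1178 (%²).
σ_p = √7.1178 = 2.668%.
At 95%, z = 1.645.
VaR = 1.645 × 2.668% = 4.389%; on $25,000,000 that is $1,097,250.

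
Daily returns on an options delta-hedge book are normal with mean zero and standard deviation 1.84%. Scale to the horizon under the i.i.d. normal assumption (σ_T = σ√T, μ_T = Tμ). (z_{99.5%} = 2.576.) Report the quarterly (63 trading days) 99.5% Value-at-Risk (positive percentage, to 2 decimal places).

σ_{63d} = 1.84% × √63 = 14.605%.
VaR = 2.576 × 14.605% = 37.622%.

37.62%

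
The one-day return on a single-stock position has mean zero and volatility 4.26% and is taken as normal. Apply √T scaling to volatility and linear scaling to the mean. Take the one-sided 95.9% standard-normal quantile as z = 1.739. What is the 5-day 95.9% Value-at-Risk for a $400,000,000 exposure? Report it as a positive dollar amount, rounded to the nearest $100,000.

σ_{5d} = 4.26% × √5 = 9.526%.
VaR = 1.739 × 9.526% = 16.566%.
On $400,000,000: 0.16566 × $400,000,000 = $66,264,000.

$66,300,000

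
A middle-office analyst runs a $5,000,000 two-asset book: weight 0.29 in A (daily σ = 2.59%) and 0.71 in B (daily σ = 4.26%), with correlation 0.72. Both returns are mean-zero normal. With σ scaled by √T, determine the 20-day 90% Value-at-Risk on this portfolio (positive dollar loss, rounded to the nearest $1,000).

$1,033,000

σ_p = √(0.29²·2.59² + 0.71²·4.26² + 2·0.72·0.29·0.71·2.59·4.26) = 3.603%.
σ_{20d} = 3.603% × √20 = 16.113%.
z(90%) = 1.282.
VaR = 1.282 × 16.113% = 20.657%; on $5,000,000 that is $1,032,850.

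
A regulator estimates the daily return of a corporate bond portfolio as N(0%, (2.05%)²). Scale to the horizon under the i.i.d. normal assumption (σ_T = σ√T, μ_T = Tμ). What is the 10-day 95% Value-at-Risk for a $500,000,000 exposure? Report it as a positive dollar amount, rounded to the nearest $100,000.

$53,300,000

At 95%, z = 1.645.
σ_{10d} = 2.05% × √10 = 6.483%.
VaR = 1.645 × 6.483% = 10.665%.
On $500,000,000: 0.10665 × $500,000,000 = $53,325,000.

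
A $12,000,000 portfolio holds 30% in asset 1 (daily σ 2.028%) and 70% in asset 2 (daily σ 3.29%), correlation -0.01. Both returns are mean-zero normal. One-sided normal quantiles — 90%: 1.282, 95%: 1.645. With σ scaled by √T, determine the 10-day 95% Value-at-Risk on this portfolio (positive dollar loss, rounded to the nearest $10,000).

$1,480,000

σ_p = √(0.3²·2.028² + 0.7²·3.29² + 2·-0.01·0.3·0.7·2.028·3.29) = 2.376%.
σ_{10d} = 2.376% × √10 = 7.514%.
VaR = 1.645 × 7.514% = 12.361%; on $12,000,000 that is $1,483,320.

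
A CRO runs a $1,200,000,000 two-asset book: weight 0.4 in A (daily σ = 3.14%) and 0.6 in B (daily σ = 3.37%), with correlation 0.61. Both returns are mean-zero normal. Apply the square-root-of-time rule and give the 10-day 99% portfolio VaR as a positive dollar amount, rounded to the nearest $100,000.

$261,300,000

σ_p = √(0.4²·3.14² + 0.6²·3.37² + 2·0.61·0.4·0.6·3.14·3.37) = 2.960%.
σ_{10d} = 2.960% × √10 = 9.360%.
z(99%) = 2.326.
VaR = 2.326 × 9.360% = 21.771%; on $1,200,000,000 that is $261,252,000.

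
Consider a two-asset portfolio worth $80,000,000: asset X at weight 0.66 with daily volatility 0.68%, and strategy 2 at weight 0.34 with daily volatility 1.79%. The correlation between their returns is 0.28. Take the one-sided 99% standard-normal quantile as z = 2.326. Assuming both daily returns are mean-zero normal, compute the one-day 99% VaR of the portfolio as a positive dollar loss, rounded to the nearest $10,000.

σ_p² = 0.66²·0.68² + 0.34²·1.79² + 2·0.28·0.66·0.34·0.68·1.79 = 0.7248 (%²).
σ_p = √0.7248 = 0.851%.
VaR = 2.326 × 0.851% = 1.979%; on $80,000,000 that is $1,583,200.

$1,580,000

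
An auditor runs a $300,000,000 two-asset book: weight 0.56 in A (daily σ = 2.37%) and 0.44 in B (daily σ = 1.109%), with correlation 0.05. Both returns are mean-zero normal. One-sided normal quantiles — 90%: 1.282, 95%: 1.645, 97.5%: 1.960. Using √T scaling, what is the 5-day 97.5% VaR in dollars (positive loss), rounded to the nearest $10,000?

$18,890,000

σ_p = √(0.56²·2.37² + 0.44²·1.109² + 2·0.05·0.56·0.44·2.37·1.109) = 1.437%.
σ_{5d} = 1.437% × √5 = 3.213%.
VaR = 1.960 × 3.213% = 6.297%; on $300,000,000 that is $18,891,000.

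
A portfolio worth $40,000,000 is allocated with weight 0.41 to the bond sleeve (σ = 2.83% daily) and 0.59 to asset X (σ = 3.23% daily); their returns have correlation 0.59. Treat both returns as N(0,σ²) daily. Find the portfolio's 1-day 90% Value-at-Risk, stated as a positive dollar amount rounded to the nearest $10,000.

$1,410,000

σ_p² = 0.41²·2.83² + 0.59²·3.23² + 2·0.59·0.41·0.59·2.83·3.23 = 7.5872 (%²).
σ_p = √7.5872 = 2.754%.
At 90%, z = 1.282.
VaR = 1.282 × 2.754% = 3.531%; on $40,000,000 that is $1,412,400.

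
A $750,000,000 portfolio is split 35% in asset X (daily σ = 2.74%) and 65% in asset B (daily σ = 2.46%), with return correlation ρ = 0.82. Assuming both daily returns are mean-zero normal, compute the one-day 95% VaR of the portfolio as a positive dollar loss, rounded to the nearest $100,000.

$30,200,000

σ_p² = 0.35²·2.74² + 0.65²·2.46² + 2·0.82·0.35·0.65·2.74·2.46 = 5.9913 (%²).
σ_p = √5.9913 = 2.448%.
At 95%, z = 1.645.
VaR = 1.645 × 2.448% = 4.027%; on $750,000,000 that is $30,202,500.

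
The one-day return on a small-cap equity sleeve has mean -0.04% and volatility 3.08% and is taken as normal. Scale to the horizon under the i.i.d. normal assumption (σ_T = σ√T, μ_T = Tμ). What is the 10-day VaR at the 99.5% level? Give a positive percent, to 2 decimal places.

At 99.5%, z = 2.576.
σ_{10d} = 3.08% × √10 = 9.740%; μ_{10d} = 10 × -0.04% = -0.400%.
VaR = −(-0.400%) + 2.576 × 9.740% = 25.490%.

25.49%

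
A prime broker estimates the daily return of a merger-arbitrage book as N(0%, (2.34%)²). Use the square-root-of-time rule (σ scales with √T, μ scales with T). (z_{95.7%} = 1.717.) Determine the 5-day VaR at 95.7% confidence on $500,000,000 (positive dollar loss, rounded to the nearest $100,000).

σ_{5d} = 2.34% × √5 = 5.232%.
VaR = 1.717 × 5.232% = 8.983%.
On $500,000,000: 0.08983 × $500,000,000 = $44,915,000.

$44,900,000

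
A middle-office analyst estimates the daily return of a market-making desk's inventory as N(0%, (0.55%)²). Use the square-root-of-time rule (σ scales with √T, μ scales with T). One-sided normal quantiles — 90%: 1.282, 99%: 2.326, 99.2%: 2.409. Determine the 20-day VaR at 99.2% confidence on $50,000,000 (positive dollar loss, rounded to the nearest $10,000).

σ_{20d} = 0.55% × √20 = 2.460%.
VaR = 2.409 × 2.460% = 5.926%.
On $50,000,000: 0.05926 × $50,000,000 = $2,963,000.

$2,960,000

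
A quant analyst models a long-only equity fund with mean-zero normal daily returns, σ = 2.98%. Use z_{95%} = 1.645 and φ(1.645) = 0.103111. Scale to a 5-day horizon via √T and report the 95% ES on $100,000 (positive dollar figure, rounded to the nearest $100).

σ_{5d} = 2.98% × √5 = 6.663%.
ES multiplier = φ(z)/(1−α) = 0.103111/0.05 = 2.062.
ES = 6.663% × 2.062 = 13.739%; on $100,000: $13,739.

$13,700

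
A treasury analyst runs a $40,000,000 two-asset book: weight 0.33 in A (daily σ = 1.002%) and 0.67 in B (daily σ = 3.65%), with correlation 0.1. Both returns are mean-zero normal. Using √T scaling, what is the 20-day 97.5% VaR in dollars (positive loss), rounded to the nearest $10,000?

σ_p = √(0.33²·1.002² + 0.67²·3.65² + 2·0.1·0.33·0.67·1.002·3.65) = 2.500%.
σ_{20d} = 2.500% × √20 = 11.180%.
z(97.5%) = 1.960.
VaR = 1.960 × 11.180% = 21.913%; on $40,000,000 that is $8,765,200.

$8,770,000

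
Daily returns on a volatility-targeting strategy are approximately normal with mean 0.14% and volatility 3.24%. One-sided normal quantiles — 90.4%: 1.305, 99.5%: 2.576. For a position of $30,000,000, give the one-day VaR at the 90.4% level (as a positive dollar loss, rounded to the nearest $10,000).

VaR = −μ + z·σ = −(0.14%) + 1.305 × 3.24% = 4.088%.
On $30,000,000: 0.04088 × $30,000,000 = $1,226,400.

$1,230,000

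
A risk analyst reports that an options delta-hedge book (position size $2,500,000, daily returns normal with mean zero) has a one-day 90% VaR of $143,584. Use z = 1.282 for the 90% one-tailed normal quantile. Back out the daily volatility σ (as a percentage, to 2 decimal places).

4.48%

VaR as a fraction: $143,584 / $2,500,000 = 5.743%.
σ = VaR / z = 5.743% / 1.282 = 4.480%.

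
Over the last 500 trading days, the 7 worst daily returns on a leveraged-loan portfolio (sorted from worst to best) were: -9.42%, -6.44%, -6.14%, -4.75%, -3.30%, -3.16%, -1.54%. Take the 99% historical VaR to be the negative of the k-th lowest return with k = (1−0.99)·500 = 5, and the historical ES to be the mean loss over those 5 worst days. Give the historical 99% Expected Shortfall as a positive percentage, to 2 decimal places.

6.01%

The 5 worst returns sum to -30.05%.
ES = −(-30.05%) / 5 = 6.01%.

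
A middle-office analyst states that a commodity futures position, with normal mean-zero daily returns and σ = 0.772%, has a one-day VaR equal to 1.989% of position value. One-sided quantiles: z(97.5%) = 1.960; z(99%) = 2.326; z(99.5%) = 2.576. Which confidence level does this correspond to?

Implied z = VaR/σ = 1.989 / 0.772 = 2.576.
This matches z(99.5%) = 2.576.

99.5%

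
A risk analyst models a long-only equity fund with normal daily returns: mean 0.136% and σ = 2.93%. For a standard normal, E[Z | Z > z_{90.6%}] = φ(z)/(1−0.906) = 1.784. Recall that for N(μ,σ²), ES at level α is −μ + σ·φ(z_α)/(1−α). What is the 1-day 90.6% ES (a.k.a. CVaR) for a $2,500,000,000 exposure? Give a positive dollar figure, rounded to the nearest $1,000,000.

$127,000,000

ES = −(0.136%) + 2.93% × 1.784 = 5.091%.
On $2,500,000,000: 0.05091 × $2,500,000,000 = $127,275,000.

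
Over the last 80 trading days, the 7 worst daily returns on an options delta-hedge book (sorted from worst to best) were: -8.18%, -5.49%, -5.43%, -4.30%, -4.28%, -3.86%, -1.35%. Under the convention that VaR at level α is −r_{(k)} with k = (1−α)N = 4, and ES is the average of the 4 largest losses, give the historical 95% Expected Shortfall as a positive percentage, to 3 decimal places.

The 4 worst returns sum to -23.40%.
ES = −(-23.40%) / 4 = 5.85% ≈ 5.850%.

5.850%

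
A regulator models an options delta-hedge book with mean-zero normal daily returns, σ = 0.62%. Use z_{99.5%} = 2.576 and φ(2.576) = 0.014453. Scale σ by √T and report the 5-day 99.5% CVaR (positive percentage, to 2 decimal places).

4.01%

σ_{5d} = 0.62% × √5 = 1.386%.
ES multiplier = φ(z)/(1−α) = 0.014453/0.005 = 2.891.
ES = 1.386% × 2.891 = 4.007%.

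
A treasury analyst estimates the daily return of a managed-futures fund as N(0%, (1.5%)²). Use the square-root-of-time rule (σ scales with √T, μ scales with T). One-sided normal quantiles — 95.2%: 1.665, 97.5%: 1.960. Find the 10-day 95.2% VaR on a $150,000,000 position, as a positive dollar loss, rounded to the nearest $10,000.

$11,850,000

σ_{10d} = 1.5% × √10 = 4.743%.
VaR = 1.665 × 4.743% = 7.897%.
On $150,000,000: 0.07897 × $150,000,000 = $11,845,500.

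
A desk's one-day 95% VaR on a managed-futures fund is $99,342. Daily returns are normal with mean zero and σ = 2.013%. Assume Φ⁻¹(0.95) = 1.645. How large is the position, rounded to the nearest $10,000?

VaR as a fraction of value: z·σ = 1.645 × 2.013% = 3.31139%.
Position = $99,342 / 0.0331139 = $3,000,014.

$3,000,000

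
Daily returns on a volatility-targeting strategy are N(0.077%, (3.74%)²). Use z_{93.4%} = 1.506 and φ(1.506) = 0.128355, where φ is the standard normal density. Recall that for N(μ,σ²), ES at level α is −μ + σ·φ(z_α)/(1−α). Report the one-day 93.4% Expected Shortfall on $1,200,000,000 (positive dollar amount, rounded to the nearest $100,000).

Tail multiplier: φ(z)/(1−α) = 0.128355 / 0.066 = 1.945.
ES = −(0.077%) + 3.74% × 1.945 = 7.197%.
On $1,200,000,000: 0.07197 × $1,200,000,000 = $86,364,000.

$86,400,000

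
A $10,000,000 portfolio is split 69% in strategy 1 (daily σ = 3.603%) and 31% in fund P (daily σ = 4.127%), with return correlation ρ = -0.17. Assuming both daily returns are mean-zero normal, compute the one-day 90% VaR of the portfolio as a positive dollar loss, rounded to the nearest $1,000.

σ_p² = 0.69²·3.603² + 0.31²·4.127² + 2·-0.17·0.69·0.31·3.603·4.127 = 6.7359 (%²).
σ_p = √6.7359 = 2.595%.
At 90%, z = 1.282.
VaR = 1.282 × 2.595% = 3.327%; on $10,000,000 that is $332,700.

$333,000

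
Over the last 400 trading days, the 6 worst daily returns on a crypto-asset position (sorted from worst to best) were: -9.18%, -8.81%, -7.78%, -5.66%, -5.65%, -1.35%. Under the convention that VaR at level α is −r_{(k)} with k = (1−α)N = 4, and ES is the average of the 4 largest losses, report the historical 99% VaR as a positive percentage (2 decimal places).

k = 4; the 4th lowest return is -5.66%, so VaR = 5.66%.

5.66%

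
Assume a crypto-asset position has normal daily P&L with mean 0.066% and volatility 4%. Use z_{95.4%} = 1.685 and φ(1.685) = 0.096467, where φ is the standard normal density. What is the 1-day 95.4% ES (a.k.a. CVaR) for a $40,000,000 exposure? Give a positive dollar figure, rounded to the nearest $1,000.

$3,329,000

Tail multiplier: φ(z)/(1−α) = 0.096467 / 0.046 = 2.097.
ES = −(0.066%) + 4% × 2.097 = 8.322%.
On $40,000,000: 0.08322 × $40,000,000 = $3,328,800.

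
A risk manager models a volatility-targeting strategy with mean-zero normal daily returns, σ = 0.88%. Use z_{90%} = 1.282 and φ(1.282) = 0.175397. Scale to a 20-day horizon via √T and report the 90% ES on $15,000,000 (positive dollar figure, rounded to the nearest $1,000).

$1,035,000

σ_{20d} = 0.88% × √20 = 3.935%.
ES multiplier = φ(z)/(1−α) = 0.175397/0.1 = 1.754.
ES = 3.935% × 1.754 = 6.902%; on $15,000,000: $1,035,300.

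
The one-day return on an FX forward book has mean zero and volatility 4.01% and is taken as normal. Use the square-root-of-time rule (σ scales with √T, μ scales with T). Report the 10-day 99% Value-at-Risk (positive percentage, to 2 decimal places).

29.50%

At 99%, z = 2.326.
σ_{10d} = 4.01% × √10 = 12.681%.
VaR = 2.326 × 12.681% = 29.496%.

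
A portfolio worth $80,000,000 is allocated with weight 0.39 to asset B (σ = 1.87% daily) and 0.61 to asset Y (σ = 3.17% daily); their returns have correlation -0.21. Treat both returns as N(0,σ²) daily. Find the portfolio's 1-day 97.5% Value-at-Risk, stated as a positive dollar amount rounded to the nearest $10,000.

$3,010,000

σ_p² = 0.39²·1.87² + 0.61²·3.17² + 2·-0.21·0.39·0.61·1.87·3.17 = 3.6788 (%²).
σ_p = √3.6788 = 1.918%.
At 97.5%, z = 1.960.
VaR = 1.960 × 1.918% = 3.759%; on $80,000,000 that is $3,007,200.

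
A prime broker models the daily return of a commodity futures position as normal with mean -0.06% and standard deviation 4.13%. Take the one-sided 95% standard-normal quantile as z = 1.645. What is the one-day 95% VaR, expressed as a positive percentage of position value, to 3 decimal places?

6.854%

VaR = −μ + z·σ = −(-0.06%) + 1.645 × 4.13% = 6.854%.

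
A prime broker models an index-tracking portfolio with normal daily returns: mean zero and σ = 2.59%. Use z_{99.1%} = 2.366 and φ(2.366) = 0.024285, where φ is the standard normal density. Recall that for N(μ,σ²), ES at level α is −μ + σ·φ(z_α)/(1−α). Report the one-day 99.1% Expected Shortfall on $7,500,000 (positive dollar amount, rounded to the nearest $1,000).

$524,000

Tail multiplier: φ(z)/(1−α) = 0.024285 / 0.009 = 2.698.
ES = 2.59% × 2.698 = 6.988%.
On $7,500,000: 0.06988 × $7,500,000 = $524,100.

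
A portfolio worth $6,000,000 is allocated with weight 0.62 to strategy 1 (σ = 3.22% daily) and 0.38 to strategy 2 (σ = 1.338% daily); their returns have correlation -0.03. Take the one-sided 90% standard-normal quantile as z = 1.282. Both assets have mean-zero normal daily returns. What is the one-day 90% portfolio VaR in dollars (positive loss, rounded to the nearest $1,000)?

$157,000

σ_p² = 0.62²·3.22² + 0.38²·1.338² + 2·-0.03·0.62·0.38·3.22·1.338 = 4.1832 (%²).
σ_p = √4.1832 = 2.045%.
VaR = 1.282 × 2.045% = 2.622%; on $6,000,000 that is $157,320.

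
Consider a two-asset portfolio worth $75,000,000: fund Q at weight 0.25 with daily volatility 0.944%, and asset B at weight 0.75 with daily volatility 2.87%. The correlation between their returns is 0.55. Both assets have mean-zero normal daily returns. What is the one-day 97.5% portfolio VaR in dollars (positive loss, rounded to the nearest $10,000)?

σ_p² = 0.25²·0.944² + 0.75²·2.87² + 2·0.55·0.25·0.75·0.944·2.87 = 5.2477 (%²).
σ_p = √5.2477 = 2.291%.
At 97.5%, z = 1.960.
VaR = 1.960 × 2.291% = 4.490%; on $75,000,000 that is $3,367,500.

$3,370,000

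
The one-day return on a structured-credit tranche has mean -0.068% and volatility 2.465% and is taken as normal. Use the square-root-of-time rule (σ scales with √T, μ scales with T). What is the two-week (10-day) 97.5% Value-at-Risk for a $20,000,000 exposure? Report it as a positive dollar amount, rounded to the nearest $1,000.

$3,192,000

At 97.5%, z = 1.960.
σ_{10d} = 2.465% × √10 = 7.795%; μ_{10d} = 10 × -0.068% = -0.680%.
VaR = −(-0.680%) + 1.960 × 7.795% = 15.958%.
On $20,000,000: 0.15958 × $20,000,000 = $3,191,600.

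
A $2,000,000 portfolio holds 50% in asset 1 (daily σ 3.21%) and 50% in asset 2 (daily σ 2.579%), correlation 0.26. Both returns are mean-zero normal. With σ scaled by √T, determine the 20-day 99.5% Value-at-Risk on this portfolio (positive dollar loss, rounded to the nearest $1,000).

$531,000

σ_p = √(0.5²·3.21² + 0.5²·2.579² + 2·0.26·0.5·0.5·3.21·2.579) = 2.305%.
σ_{20d} = 2.305% × √20 = 10.308%.
z(99.5%) = 2.576.
VaR = 2.576 × 10.308% = 26.553%; on $2,000,000 that is $531,060.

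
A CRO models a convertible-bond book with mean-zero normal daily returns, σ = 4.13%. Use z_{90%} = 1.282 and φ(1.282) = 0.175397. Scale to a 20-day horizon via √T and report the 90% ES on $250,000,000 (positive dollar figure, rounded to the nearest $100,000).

σ_{20d} = 4.13% × √20 = 18.470%.
ES multiplier = φ(z)/(1−α) = 0.175397/0.1 = 1.754.
ES = 18.470% × 1.754 = 32.396%; on $250,000,000: $80,990,000.

$81,000,000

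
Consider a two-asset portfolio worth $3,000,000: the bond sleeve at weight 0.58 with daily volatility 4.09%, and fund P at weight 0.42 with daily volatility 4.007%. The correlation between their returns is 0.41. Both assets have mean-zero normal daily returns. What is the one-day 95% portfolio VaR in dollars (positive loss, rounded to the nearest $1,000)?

σ_p² = 0.58²·4.09² + 0.42²·4.007² + 2·0.41·0.58·0.42·4.09·4.007 = 11.7333 (%²).
σ_p = √11.7333 = 3.425%.
At 95%, z = 1.645.
VaR = 1.645 × 3.425% = 5.634%; on $3,000,000 that is $169,020.

$169,000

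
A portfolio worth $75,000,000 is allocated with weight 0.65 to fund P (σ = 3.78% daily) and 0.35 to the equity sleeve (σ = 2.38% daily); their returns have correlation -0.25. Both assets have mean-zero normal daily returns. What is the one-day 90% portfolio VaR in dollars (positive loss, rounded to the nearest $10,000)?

$2,300,000

σ_p² = 0.65²·3.78² + 0.35²·2.38² + 2·-0.25·0.65·0.35·3.78·2.38 = 5.7074 (%²).
σ_p = √5.7074 = 2.389%.
At 90%, z = 1.282.
VaR = 1.282 × 2.389% = 3.063%; on $75,000,000 that is $2,297,250.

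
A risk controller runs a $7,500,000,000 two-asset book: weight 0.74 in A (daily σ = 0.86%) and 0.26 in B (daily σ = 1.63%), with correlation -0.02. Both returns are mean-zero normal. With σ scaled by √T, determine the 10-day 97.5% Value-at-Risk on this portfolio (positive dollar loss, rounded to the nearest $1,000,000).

σ_p = √(0.74²·0.86² + 0.26²·1.63² + 2·-0.02·0.74·0.26·0.86·1.63) = 0.758%.
σ_{10d} = 0.758% × √10 = 2.397%.
z(97.5%) = 1.960.
VaR = 1.960 × 2.397% = 4.698%; on $7,500,000,000 that is $352,350,000.

$352,000,000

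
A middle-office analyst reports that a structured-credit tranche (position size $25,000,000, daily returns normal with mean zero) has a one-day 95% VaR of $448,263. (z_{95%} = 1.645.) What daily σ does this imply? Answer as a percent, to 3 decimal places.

VaR as a fraction: $448,263 / $25,000,000 = 1.793%.
σ = VaR / z = 1.793% / 1.645 = 1.090%.

1.090%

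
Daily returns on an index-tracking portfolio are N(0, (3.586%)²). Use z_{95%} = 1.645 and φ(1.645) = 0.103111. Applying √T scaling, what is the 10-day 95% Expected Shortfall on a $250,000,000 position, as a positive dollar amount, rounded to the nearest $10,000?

σ_{10d} = 3.586% × √10 = 11.340%.
ES multiplier = φ(z)/(1−α) = 0.103111/0.05 = 2.062.
ES = 11.340% × 2.062 = 23.383%; on $250,000,000: $58,457,500.

$58,460,000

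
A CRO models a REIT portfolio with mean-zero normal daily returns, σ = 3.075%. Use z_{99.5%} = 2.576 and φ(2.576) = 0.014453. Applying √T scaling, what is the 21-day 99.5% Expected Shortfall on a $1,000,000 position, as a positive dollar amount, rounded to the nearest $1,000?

σ_{21d} = 3.075% × √21 = 14.091%.
ES multiplier = φ(z)/(1−α) = 0.014453/0.005 = 2.891.
ES = 14.091% × 2.891 = 40.737%; on $1,000,000: $407,370.

$407,000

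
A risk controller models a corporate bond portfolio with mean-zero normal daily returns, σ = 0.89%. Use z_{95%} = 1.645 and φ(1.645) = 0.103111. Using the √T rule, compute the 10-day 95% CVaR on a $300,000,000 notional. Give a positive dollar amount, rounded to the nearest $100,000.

$17,400,000

σ_{10d} = 0.89% × √10 = 2.814%.
ES multiplier = φ(z)/(1−α) = 0.103111/0.05 = 2.062.
ES = 2.814% × 2.062 = 5.802%; on $300,000,000: $17,406,000.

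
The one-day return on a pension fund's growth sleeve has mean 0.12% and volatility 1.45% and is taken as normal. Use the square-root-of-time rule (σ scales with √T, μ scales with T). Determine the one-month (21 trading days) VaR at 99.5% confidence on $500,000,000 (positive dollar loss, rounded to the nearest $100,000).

At 99.5%, z = 2.576.
σ_{21d} = 1.45% × √21 = 6.645%; μ_{21d} = 21 × 0.12% = 2.520%.
VaR = −(2.520%) + 2.576 × 6.645% = 14.598%.
On $500,000,000: 0.14598 × $500,000,000 = $72,990,000.

$73,000,000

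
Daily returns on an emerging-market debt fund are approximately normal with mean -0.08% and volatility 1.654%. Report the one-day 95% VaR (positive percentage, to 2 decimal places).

At 95% one-sided, z = 1.645.
VaR = −μ + z·σ = −(-0.08%) + 1.645 × 1.654% = 2.801%.

2.80%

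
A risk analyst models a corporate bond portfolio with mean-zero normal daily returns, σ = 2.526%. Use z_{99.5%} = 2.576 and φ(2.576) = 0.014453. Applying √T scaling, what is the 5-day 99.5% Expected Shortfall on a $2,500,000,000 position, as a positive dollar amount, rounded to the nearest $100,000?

σ_{5d} = 2.526% × √5 = 5.648%.
ES multiplier = φ(z)/(1−α) = 0.014453/0.005 = 2.891.
ES = 5.648% × 2.891 = 16.328%; on $2,500,000,000: $408,200,000.

$408,200,000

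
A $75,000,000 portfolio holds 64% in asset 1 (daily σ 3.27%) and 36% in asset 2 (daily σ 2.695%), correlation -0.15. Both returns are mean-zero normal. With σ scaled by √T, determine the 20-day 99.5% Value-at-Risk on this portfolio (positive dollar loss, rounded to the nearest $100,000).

σ_p = √(0.64²·3.27² + 0.36²·2.695² + 2·-0.15·0.64·0.36·3.27·2.695) = 2.171%.
σ_{20d} = 2.171% × √20 = 9.709%.
z(99.5%) = 2.576.
VaR = 2.576 × 9.709% = 25.010%; on $75,000,000 that is $18,757,500.

$18,800,000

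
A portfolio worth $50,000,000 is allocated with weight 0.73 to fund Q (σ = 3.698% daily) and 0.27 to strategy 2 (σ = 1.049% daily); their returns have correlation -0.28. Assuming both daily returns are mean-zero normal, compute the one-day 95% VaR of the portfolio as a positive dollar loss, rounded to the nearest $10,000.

σ_p² = 0.73²·3.698² + 0.27²·1.049² + 2·-0.28·0.73·0.27·3.698·1.049 = 6.9396 (%²).
σ_p = √6.9396 = 2.634%.
At 95%, z = 1.645.
VaR = 1.645 × 2.634% = 4.333%; on $50,000,000 that is $2,166,500.

$2,170,000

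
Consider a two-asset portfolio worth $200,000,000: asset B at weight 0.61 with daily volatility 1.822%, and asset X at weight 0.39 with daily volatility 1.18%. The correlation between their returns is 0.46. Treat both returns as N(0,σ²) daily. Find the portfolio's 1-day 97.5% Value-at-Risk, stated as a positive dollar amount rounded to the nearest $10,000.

σ_p² = 0.61²·1.822² + 0.39²·1.18² + 2·0.46·0.61·0.39·1.822·1.18 = 1.9176 (%²).
σ_p = √1.9176 = 1.385%.
At 97.5%, z = 1.960.
VaR = 1.960 × 1.385% = 2.715%; on $200,000,000 that is $5,430,000.

$5,430,000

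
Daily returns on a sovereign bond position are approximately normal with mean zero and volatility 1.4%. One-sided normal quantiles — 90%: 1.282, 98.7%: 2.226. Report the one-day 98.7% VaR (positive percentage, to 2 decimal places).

VaR = z·σ = 2.226 × 1.4% = 3.116%.

3.12%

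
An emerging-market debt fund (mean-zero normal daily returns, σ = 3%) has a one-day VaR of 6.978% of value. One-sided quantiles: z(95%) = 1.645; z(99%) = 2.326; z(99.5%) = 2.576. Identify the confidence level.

99%

Implied z = VaR/σ = 6.978 / 3 = 2.326.
This matches z(99%) = 2.326.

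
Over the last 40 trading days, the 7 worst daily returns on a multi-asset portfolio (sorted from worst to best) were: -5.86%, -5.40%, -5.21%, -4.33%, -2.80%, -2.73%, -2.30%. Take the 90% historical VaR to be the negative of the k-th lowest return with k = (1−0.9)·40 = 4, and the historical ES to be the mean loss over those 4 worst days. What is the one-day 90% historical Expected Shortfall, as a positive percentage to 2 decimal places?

5.20%

The 4 worst returns sum to -20.80%.
ES = −(-20.80%) / 4 = 5.2% ≈ 5.20%.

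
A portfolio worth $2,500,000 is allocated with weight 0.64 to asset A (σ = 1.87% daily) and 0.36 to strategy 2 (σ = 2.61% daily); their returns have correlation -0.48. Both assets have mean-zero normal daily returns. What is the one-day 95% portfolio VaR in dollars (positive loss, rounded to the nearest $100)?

$45,700

σ_p² = 0.64²·1.87² + 0.36²·2.61² + 2·-0.48·0.64·0.36·1.87·2.61 = 1.2356 (%²).
σ_p = √1.2356 = 1.112%.
At 95%, z = 1.645.
VaR = 1.645 × 1.112% = 1.829%; on $2,500,000 that is $45,725.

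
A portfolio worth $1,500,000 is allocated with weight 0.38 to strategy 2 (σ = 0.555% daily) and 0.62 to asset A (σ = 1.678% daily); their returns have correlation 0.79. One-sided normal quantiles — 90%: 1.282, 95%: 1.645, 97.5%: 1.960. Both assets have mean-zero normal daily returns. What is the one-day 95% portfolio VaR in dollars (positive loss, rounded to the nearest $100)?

$30,000

σ_p² = 0.38²·0.555² + 0.62²·1.678² + 2·0.79·0.38·0.62·0.555·1.678 = 1.4735 (%²).
σ_p = √1.4735 = 1.214%.
VaR = 1.645 × 1.214% = 1.997%; on $1,500,000 that is $29,955.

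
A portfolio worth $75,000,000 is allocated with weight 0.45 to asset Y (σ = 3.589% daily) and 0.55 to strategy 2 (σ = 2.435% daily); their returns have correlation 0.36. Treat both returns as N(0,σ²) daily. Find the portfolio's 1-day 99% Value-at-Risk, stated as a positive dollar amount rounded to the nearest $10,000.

σ_p² = 0.45²·3.589² + 0.55²·2.435² + 2·0.36·0.45·0.55·3.589·2.435 = 5.9593 (%²).
σ_p = √5.9593 = 2.441%.
At 99%, z = 2.326.
VaR = 2.326 × 2.441% = 5.678%; on $75,000,000 that is $4,258,500.

$4,260,000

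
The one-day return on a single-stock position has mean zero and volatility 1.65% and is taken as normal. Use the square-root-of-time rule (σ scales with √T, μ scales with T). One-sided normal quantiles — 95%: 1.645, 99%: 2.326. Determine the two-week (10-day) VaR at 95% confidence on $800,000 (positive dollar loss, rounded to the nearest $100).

σ_{10d} = 1.65% × √10 = 5.218%.
VaR = 1.645 × 5.218% = 8.584%.
On $800,000: 0.08584 × $800,000 = $68,672.

$68,700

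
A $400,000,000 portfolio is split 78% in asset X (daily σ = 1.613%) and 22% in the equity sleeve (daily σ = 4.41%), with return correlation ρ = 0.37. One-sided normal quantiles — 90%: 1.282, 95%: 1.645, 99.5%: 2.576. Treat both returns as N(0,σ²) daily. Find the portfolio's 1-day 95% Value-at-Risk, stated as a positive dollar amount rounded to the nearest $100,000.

$12,200,000

σ_p² = 0.78²·1.613² + 0.22²·4.41² + 2·0.37·0.78·0.22·1.613·4.41 = 3.4275 (%²).
σ_p = √3.4275 = 1.851%.
VaR = 1.645 × 1.851% = 3.045%; on $400,000,000 that is $12,180,000.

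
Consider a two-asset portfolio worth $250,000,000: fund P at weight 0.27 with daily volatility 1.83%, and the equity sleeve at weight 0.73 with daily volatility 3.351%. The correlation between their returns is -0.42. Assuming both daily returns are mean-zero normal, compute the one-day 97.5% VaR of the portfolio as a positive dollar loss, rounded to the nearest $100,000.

σ_p² = 0.27²·1.83² + 0.73²·3.351² + 2·-0.42·0.27·0.73·1.83·3.351 = 5.2129 (%²).
σ_p = √5.2129 = 2.283%.
At 97.5%, z = 1.960.
VaR = 1.960 × 2.283% = 4.475%; on $250,000,000 that is $11,187,500.

$11,200,000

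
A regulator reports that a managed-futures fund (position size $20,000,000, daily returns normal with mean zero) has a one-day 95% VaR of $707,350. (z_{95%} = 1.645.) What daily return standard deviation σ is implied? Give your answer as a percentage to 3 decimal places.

VaR as a fraction: $707,350 / $20,000,000 = 3.537%.
σ = VaR / z = 3.537% / 1.645 = 2.150%.

2.150%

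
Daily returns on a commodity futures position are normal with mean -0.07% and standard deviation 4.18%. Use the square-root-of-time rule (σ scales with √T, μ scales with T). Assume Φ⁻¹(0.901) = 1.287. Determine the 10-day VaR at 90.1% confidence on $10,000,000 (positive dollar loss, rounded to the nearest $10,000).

σ_{10d} = 4.18% × √10 = 13.218%; μ_{10d} = 10 × -0.07% = -0.700%.
VaR = −(-0.700%) + 1.287 × 13.218% = 17.712%.
On $10,000,000: 0.17712 × $10,000,000 = $1,771,200.

$1,770,000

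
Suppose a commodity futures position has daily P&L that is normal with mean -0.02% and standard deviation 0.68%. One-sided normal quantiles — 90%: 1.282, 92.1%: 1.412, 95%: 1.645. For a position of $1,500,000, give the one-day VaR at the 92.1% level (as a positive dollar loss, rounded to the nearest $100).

$14,700

VaR = −μ + z·σ = −(-0.02%) + 1.412 × 0.68% = 0.980%.
On $1,500,000: 0.00980 × $1,500,000 = $14,700.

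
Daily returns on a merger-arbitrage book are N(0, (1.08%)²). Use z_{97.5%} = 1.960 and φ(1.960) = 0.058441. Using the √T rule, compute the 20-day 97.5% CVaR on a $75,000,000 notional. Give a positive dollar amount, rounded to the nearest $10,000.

σ_{20d} = 1.08% × √20 = 4.830%.
ES multiplier = φ(z)/(1−α) = 0.058441/0.025 = 2.338.
ES = 4.830% × 2.338 = 11.293%; on $75,000,000: $8,469,750.

$8,470,000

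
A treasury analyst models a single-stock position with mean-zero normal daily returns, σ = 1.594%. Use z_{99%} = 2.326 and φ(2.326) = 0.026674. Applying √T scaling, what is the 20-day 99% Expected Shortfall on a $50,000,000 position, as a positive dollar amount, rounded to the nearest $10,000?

$9,510,000

σ_{20d} = 1.594% × √20 = 7.129%.
ES multiplier = φ(z)/(1−α) = 0.026674/0.01 = 2.667.
ES = 7.129% × 2.667 = 19.013%; on $50,000,000: $9,506,500.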